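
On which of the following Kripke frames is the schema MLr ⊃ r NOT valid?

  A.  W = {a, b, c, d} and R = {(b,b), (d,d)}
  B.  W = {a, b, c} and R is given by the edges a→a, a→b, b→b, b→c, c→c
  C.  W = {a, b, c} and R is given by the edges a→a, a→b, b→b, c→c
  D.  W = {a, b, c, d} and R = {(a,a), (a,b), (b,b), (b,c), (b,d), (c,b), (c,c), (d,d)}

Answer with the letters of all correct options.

B, C, D

The schema MLr ⊃ r is the dual of axiom B; it is valid on a frame iff R is symmetric.
(A) R is symmetric (every R-edge is matched by its reverse), so the schema is valid here.
(B) R is not symmetric (a R b but not b R a), so the schema fails here.
(C) R is not symmetric (a R b but not b R a), so the schema fails here.
(D) R is not symmetric (a R b but not b R a), so the schema fails here.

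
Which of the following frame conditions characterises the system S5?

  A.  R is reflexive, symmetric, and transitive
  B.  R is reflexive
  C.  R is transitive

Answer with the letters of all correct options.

A

(A) S5 is sound and complete for exactly this class.
(B) this class determines T (= KT), not S5.
(C) this class determines K4, not S5.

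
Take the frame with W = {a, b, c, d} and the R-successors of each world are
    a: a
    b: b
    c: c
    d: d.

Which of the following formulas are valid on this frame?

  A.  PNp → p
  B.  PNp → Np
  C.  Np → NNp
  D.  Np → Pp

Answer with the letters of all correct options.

R is symmetric: every R-edge is matched by its reverse.
R is transitive: R is closed under composition.
R is euclidean: any two R-successors of the same world are R-related.
R is serial: every world has an R-successor.
(A) PNp → p is the dual of axiom B; it is valid on a frame exactly when R is symmetric. R is symmetric, so valid.
(B) PNp → Np (the dual of axiom 5) characterises the euclidean frames. R is euclidean — valid.
(C) Np → NNp is axiom 4, which corresponds to transitivity. R is transitive — valid.
(D) Np → Pp is axiom D, which corresponds to seriality. R is serial — valid.

A, B, C, D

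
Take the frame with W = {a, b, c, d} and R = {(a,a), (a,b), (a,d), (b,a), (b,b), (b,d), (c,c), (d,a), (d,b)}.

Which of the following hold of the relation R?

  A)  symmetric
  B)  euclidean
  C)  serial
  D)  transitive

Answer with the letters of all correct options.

A, C

(A) symmetric: every R-edge is matched by its reverse.
(B) not euclidean: a R d and a R d but not d R d.
(C) serial: every world has an R-successor.
(D) not transitive: d R a and a R d but not d R d.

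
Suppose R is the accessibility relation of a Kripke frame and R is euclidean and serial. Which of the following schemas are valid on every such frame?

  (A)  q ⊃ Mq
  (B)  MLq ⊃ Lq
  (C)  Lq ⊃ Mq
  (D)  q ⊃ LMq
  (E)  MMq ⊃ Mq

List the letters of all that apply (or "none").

B, C

(A) q ⊃ Mq is the dual of axiom T; it is valid on a frame exactly when R is reflexive. Such an R need not be reflexive, so not valid.
(B) MLq ⊃ Lq is the dual of axiom 5, which corresponds to the euclidean property. Every such R is euclidean — valid.
(C) Lq ⊃ Mq (axiom D) characterises the serial frames. Every such R is serial — valid.
(D) q ⊃ LMq (axiom B) characterises the symmetric frames. Such an R need not be symmetric — not valid.
(E) MMq ⊃ Mq is the dual of axiom 4; it is valid on a frame exactly when R is transitive. Such an R need not be transitive, so not valid.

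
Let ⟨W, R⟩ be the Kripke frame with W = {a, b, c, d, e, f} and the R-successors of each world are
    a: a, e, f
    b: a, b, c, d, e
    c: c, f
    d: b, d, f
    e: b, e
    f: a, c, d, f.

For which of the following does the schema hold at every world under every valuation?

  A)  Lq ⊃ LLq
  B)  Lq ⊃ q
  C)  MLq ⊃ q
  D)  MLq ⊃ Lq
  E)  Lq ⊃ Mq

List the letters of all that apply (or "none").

B, E

R is reflexive: each world relates to itself.
R is not symmetric: a R e but not e R a.
R is not transitive: a R e and e R b but not a R b.
R is not euclidean: a R e and a R a but not e R a.
R is serial: every world has an R-successor.
(A) Lq ⊃ LLq is axiom 4, which corresponds to transitivity. R is not transitive — not valid.
(B) Lq ⊃ q (axiom T) characterises the reflexive frames. R is reflexive — valid.
(C) MLq ⊃ q is the dual of axiom B, which corresponds to symmetry. R is not symmetric — not valid.
(D) MLq ⊃ Lq (the dual of axiom 5) characterises the euclidean frames. R is not euclidean — not valid.
(E) Lq ⊃ Mq is axiom D, which corresponds to seriality. R is serial — valid.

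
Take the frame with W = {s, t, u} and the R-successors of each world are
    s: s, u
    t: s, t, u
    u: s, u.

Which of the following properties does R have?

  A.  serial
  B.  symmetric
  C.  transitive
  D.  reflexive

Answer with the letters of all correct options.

(A) serial: every world has an R-successor.
(B) not symmetric: t R s but not s R t.
(C) transitive: R is closed under composition.
(D) reflexive: each world relates to itself.

A, C, D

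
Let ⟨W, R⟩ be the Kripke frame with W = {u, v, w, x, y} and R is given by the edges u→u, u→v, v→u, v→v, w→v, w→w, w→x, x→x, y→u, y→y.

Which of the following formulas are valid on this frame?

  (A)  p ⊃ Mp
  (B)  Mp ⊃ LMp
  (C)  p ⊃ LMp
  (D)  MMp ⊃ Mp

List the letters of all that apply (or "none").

R is reflexive: each world relates to itself.
R is not symmetric: w R v but not v R w.
R is not transitive: w R v and v R u but not w R u.
R is not euclidean: w R v and w R w but not v R w.
(A) p ⊃ Mp is the dual of axiom T, which corresponds to reflexivity. R is reflexive — valid.
(B) Mp ⊃ LMp is axiom 5, which corresponds to the euclidean property. R is not euclidean — not valid.
(C) axiom B: valid iff R is symmetric. R is not symmetric — not valid.
(D) MMp ⊃ Mp is the dual of axiom 4; it is valid on a frame exactly when R is transitive. R is not transitive, so not valid.

A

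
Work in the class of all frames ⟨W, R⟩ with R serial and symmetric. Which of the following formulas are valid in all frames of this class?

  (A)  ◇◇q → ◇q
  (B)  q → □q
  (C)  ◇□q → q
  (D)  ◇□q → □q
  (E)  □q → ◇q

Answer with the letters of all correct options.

(A) ◇◇q → ◇q (the dual of axiom 4) characterises the transitive frames. Such an R need not be transitive — not valid.
(B) q → □q (equivalent to ◇p→p) corresponds to R being a subset of the identity. Such an R need not be a subset of the identity, so not valid.
(C) ◇□q → q is the dual of axiom B, which corresponds to symmetry. Every such R is symmetric — valid.
(D) ◇□q → □q is the dual of axiom 5; it is valid on a frame exactly when R is euclidean. Such an R need not be euclidean, so not valid.
(E) □q → ◇q is axiom D, which corresponds to seriality. Every such R is serial — valid.

C, E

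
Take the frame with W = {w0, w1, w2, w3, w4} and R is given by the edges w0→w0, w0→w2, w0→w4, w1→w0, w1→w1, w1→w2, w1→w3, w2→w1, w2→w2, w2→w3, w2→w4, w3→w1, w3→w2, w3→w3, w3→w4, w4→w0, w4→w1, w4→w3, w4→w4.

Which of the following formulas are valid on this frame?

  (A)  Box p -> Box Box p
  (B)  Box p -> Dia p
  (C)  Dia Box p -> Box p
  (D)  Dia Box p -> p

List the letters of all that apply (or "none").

B

R is not symmetric: w0 R w2 but not w2 R w0.
R is not transitive: w0 R w2 and w2 R w1 but not w0 R w1.
R is not euclidean: w0 R w2 and w0 R w0 but not w2 R w0.
R is serial: every world has an R-successor.
(A) Box p -> Box Box p is axiom 4; it is valid on a frame exactly when R is transitive. R is not transitive, so not valid.
(B) Box p -> Dia p is axiom D, which corresponds to seriality. R is serial — valid.
(C) Dia Box p -> Box p is the dual of axiom 5, which corresponds to the euclidean property. R is not euclidean — not valid.
(D) Dia Box p -> p (the dual of axiom B) characterises the symmetric frames. R is not symmetric — not valid.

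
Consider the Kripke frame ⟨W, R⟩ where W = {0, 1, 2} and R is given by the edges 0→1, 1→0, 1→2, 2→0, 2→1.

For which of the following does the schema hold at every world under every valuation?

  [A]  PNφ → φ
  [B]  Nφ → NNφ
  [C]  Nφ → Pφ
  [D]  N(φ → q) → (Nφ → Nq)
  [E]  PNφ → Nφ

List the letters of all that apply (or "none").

R is not symmetric: 2 R 0 but not 0 R 2.
R is not transitive: 0 R 1 and 1 R 0 but not 0 R 0.
R is not euclidean: 1 R 0 and 1 R 2 but not 0 R 2.
R is serial: every world has an R-successor.
(A) the dual of axiom B: valid iff R is symmetric. R is not symmetric — not valid.
(B) Nφ → NNφ is axiom 4, which corresponds to transitivity. R is not transitive — not valid.
(C) Nφ → Pφ is axiom D, which corresponds to seriality. R is serial — valid.
(D) this is just K, valid on every normal frame.
(E) the dual of axiom 5: valid iff R is euclidean. R is not euclidean — not valid.

C, D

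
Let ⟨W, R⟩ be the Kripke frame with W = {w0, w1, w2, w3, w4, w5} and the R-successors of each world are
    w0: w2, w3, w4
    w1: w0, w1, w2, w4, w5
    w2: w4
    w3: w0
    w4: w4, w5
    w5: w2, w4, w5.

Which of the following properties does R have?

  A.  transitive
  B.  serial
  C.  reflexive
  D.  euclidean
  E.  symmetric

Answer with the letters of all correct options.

B

(A) not transitive: w0 R w3 and w3 R w0 but not w0 R w0.
(B) serial: every world has an R-successor.
(C) not reflexive: not w0 R w0.
(D) not euclidean: w0 R w2 and w0 R w3 but not w2 R w3.
(E) not symmetric: w0 R w2 but not w2 R w0.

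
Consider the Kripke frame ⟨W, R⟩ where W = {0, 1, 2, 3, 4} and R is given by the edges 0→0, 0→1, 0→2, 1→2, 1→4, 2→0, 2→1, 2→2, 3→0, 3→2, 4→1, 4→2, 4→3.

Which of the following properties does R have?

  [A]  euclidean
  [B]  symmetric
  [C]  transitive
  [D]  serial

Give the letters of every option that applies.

D

(A) not euclidean: 0 R 1 and 0 R 0 but not 1 R 0.
(B) not symmetric: 0 R 1 but not 1 R 0.
(C) not transitive: 0 R 1 and 1 R 4 but not 0 R 4.
(D) serial: every world has an R-successor.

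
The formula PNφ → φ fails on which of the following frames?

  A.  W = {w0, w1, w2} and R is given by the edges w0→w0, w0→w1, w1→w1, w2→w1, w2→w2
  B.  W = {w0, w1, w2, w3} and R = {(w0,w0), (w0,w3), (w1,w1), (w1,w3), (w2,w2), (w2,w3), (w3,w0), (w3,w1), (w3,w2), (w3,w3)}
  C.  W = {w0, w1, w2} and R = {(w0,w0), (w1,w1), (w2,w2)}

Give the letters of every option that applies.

The schema PNφ → φ is the dual of axiom B; it is valid on a frame iff R is symmetric.
(A) R is not symmetric (w0 R w1 but not w1 R w0), so the schema fails here.
(B) R is symmetric (every R-edge is matched by its reverse), so the schema is valid here.
(C) R is symmetric (every R-edge is matched by its reverse), so the schema is valid here.

A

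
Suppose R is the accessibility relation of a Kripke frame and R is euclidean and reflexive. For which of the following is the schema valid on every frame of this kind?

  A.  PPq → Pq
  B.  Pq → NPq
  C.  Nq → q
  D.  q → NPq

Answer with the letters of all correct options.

A reflexive euclidean relation is also symmetric (from wRw and wRv the euclidean condition gives vRw) and hence transitive; it is an equivalence relation.
(A) PPq → Pq is the dual of axiom 4; it is valid on a frame exactly when R is transitive. Every such R is transitive, so valid.
(B) Pq → NPq is axiom 5, which corresponds to the euclidean property. Every such R is euclidean — valid.
(C) axiom T: valid iff R is reflexive. Every such R is reflexive — valid.
(D) q → NPq is axiom B; it is valid on a frame exactly when R is symmetric. Every such R is symmetric, so valid.

A, B, C, D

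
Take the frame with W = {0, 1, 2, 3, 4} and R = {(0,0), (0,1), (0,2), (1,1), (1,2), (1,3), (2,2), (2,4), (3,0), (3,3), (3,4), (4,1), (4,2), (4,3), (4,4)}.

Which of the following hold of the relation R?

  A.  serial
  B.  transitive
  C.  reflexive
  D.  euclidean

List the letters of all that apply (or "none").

A, C

(A) serial: every world has an R-successor.
(B) not transitive: 0 R 1 and 1 R 3 but not 0 R 3.
(C) reflexive: each world relates to itself.
(D) not euclidean: 0 R 1 and 0 R 0 but not 1 R 0.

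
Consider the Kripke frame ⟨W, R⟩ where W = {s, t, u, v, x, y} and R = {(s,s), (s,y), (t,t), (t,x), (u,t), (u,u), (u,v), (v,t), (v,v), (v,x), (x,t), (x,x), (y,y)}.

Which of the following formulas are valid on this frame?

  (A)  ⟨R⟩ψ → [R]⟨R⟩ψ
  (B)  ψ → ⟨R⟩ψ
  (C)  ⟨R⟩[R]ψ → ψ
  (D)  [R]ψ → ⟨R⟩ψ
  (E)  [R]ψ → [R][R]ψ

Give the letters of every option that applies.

B, D

R is reflexive: each world relates to itself.
R is not symmetric: s R y but not y R s.
R is not transitive: u R t and t R x but not u R x.
R is not euclidean: s R y and s R s but not y R s.
R is serial: every world has an R-successor.
(A) axiom 5: valid iff R is euclidean. R is not euclidean — not valid.
(B) ψ → ⟨R⟩ψ (the dual of axiom T) characterises the reflexive frames. R is reflexive — valid.
(C) ⟨R⟩[R]ψ → ψ (the dual of axiom B) characterises the symmetric frames. R is not symmetric — not valid.
(D) [R]ψ → ⟨R⟩ψ is axiom D, which corresponds to seriality. R is serial — valid.
(E) [R]ψ → [R][R]ψ is axiom 4; it is valid on a frame exactly when R is transitive. R is not transitive, so not valid.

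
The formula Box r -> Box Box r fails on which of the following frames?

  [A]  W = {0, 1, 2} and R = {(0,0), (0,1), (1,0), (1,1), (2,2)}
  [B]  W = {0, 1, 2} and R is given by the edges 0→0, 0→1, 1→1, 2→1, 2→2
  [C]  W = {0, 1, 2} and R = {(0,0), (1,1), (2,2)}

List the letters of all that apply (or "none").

none

The schema Box r -> Box Box r is axiom 4; it is valid on a frame iff R is transitive.
(A) R is transitive (R is closed under composition), so the schema is valid here.
(B) R is transitive (R is closed under composition), so the schema is valid here.
(C) R is transitive (R is closed under composition), so the schema is valid here.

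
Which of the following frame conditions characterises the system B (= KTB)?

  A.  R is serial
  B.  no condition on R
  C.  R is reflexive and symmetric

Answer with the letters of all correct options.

C

(A) this class determines D, not B (= KTB).
(B) this class determines K, not B (= KTB).
(C) B (= KTB) is sound and complete for exactly this class.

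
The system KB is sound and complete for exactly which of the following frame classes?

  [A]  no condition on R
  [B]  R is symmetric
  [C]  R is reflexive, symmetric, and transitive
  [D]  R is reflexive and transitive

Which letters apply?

B

(A) this class determines K, not KB.
(B) KB is sound and complete for exactly this class.
(C) this class determines S5, not KB.
(D) this class determines S4, not KB.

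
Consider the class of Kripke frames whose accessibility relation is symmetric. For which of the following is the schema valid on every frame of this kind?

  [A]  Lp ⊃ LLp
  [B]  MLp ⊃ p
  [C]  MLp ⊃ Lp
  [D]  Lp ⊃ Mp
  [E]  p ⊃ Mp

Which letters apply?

(A) Lp ⊃ LLp is axiom 4, which corresponds to transitivity. Such an R need not be transitive — not valid.
(B) MLp ⊃ p (the dual of axiom B) characterises the symmetric frames. Every such R is symmetric — valid.
(C) MLp ⊃ Lp (the dual of axiom 5) characterises the euclidean frames. Such an R need not be euclidean — not valid.
(D) Lp ⊃ Mp (axiom D) characterises the serial frames. Such an R need not be serial — not valid.
(E) the dual of axiom T: valid iff R is reflexive. Such an R need not be reflexive — not valid.

B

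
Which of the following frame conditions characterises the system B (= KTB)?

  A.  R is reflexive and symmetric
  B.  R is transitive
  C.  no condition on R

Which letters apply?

(A) B (= KTB) is sound and complete for exactly this class.
(B) this class determines K4, not B (= KTB).
(C) this class determines K, not B (= KTB).

A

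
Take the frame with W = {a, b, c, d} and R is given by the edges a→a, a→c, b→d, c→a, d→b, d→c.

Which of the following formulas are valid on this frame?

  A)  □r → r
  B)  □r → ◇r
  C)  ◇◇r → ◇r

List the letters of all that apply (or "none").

B

R is not reflexive: not b R b.
R is not transitive: b R d and d R b but not b R b.
R is serial: every world has an R-successor.
(A) □r → r is axiom T, which corresponds to reflexivity. R is not reflexive — not valid.
(B) □r → ◇r is axiom D, which corresponds to seriality. R is serial — valid.
(C) ◇◇r → ◇r is the dual of axiom 4; it is valid on a frame exactly when R is transitive. R is not transitive, so not valid.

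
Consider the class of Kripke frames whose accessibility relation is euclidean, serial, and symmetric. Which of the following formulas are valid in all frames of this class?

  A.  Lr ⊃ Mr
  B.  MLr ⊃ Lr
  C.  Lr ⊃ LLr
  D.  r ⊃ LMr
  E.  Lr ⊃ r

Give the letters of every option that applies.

Serial, symmetric and euclidean together give transitive (from symmetry + euclidean) and then reflexive; the relation is an equivalence.
(A) axiom D: valid iff R is serial. Every such R is serial — valid.
(B) the dual of axiom 5: valid iff R is euclidean. Every such R is euclidean — valid.
(C) Lr ⊃ LLr is axiom 4; it is valid on a frame exactly when R is transitive. Every such R is transitive, so valid.
(D) r ⊃ LMr is axiom B; it is valid on a frame exactly when R is symmetric. Every such R is symmetric, so valid.
(E) axiom T: valid iff R is reflexive. Every such R is reflexive — valid.

A, B, C, D, E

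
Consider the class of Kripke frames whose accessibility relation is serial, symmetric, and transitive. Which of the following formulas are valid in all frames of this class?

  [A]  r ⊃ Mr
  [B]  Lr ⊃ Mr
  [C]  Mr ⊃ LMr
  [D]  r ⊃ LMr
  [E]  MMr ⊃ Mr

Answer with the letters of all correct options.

A serial symmetric transitive relation is reflexive (take any v with uRv; symmetry gives vRu and transitivity gives uRu), hence an equivalence relation.
(A) r ⊃ Mr is the dual of axiom T; it is valid on a frame exactly when R is reflexive. Every such R is reflexive, so valid.
(B) axiom D: valid iff R is serial. Every such R is serial — valid.
(C) axiom 5: valid iff R is euclidean. Every such R is euclidean — valid.
(D) axiom B: valid iff R is symmetric. Every such R is symmetric — valid.
(E) MMr ⊃ Mr is the dual of axiom 4, which corresponds to transitivity. Every such R is transitive — valid.

A, B, C, D, E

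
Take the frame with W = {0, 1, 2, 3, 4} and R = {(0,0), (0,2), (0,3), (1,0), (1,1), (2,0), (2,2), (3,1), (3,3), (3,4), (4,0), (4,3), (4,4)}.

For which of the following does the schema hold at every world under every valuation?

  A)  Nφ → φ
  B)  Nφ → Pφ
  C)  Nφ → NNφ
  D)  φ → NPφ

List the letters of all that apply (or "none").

R is reflexive: each world relates to itself.
R is not symmetric: 0 R 3 but not 3 R 0.
R is not transitive: 0 R 3 and 3 R 1 but not 0 R 1.
R is serial: every world has an R-successor.
(A) Nφ → φ (axiom T) characterises the reflexive frames. R is reflexive — valid.
(B) Nφ → Pφ (axiom D) characterises the serial frames. R is serial — valid.
(C) axiom 4: valid iff R is transitive. R is not transitive — not valid.
(D) φ → NPφ (axiom B) characterises the symmetric frames. R is not symmetric — not valid.

A, B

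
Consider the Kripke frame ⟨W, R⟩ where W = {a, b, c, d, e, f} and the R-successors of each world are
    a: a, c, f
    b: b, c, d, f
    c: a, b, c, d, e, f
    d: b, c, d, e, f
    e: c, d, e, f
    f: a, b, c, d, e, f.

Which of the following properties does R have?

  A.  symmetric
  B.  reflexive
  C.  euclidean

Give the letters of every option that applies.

A, B

(A) symmetric: every R-edge is matched by its reverse.
(B) reflexive: each world relates to itself.
(C) not euclidean: c R a and c R b but not a R b.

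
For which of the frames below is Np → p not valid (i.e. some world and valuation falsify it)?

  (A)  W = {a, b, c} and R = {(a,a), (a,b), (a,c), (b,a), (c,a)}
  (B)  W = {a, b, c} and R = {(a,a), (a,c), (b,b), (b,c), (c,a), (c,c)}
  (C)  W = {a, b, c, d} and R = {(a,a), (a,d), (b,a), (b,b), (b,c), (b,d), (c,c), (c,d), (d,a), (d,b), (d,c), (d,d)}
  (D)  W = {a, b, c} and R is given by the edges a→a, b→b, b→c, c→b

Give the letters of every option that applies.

The schema Np → p is axiom T; it is valid on a frame iff R is reflexive.
(A) R is not reflexive (not b R b), so the schema fails here.
(B) R is reflexive (each world relates to itself), so the schema is valid here.
(C) R is reflexive (each world relates to itself), so the schema is valid here.
(D) R is not reflexive (not c R c), so the schema fails here.

A, D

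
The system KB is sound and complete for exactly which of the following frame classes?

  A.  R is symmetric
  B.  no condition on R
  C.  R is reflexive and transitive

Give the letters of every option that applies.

(A) KB is sound and complete for exactly this class.
(B) this class determines K, not KB.
(C) this class determines S4, not KB.

A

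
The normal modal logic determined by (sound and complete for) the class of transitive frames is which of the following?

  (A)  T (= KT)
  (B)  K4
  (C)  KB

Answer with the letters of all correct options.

B

(A) T (= KT) is determined by the class of reflexive frames.
(B) K4 is determined by exactly this class.
(C) KB is determined by the class of symmetric frames.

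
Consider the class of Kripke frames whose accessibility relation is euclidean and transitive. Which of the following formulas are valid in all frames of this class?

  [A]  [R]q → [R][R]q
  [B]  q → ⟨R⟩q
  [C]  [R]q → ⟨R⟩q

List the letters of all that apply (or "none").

A

(A) [R]q → [R][R]q (axiom 4) characterises the transitive frames. Every such R is transitive — valid.
(B) q → ⟨R⟩q (the dual of axiom T) characterises the reflexive frames. Such an R need not be reflexive — not valid.
(C) axiom D: valid iff R is serial. Such an R need not be serial — not valid.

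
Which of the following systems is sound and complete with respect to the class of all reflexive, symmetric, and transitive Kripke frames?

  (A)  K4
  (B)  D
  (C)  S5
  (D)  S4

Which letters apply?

(A) K4 is determined by the class of transitive frames.
(B) D is determined by the class of serial frames.
(C) S5 is determined by exactly this class.
(D) S4 is determined by the class of reflexive and transitive frames.

C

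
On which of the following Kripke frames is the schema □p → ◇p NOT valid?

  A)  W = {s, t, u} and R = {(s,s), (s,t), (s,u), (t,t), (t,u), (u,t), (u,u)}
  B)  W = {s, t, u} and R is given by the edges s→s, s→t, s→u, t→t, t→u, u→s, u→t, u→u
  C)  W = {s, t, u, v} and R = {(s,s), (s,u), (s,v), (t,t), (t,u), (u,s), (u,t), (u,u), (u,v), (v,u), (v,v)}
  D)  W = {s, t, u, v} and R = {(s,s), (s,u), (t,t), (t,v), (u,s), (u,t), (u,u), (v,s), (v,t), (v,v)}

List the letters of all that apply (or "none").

none

The schema □p → ◇p is axiom D; it is valid on a frame iff R is serial.
(A) R is serial (every world has an R-successor), so the schema is valid here.
(B) R is serial (every world has an R-successor), so the schema is valid here.
(C) R is serial (every world has an R-successor), so the schema is valid here.
(D) R is serial (every world has an R-successor), so the schema is valid here.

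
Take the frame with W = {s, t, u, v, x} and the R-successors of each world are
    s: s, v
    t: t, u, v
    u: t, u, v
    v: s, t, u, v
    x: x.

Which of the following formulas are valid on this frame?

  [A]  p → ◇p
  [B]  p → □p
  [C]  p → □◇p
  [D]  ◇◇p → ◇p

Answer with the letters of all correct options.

A, C

R is reflexive: each world relates to itself.
R is symmetric: every R-edge is matched by its reverse.
R is not transitive: s R v and v R t but not s R t.
R is not a subset of the identity: s R v with s ≠ v.
(A) p → ◇p (the dual of axiom T) characterises the reflexive frames. R is reflexive — valid.
(B) p → □p is valid only on frames where every R-edge is a self-loop. Here R ⊄ identity — not valid.
(C) axiom B: valid iff R is symmetric. R is symmetric — valid.
(D) the dual of axiom 4: valid iff R is transitive. R is not transitive — not valid.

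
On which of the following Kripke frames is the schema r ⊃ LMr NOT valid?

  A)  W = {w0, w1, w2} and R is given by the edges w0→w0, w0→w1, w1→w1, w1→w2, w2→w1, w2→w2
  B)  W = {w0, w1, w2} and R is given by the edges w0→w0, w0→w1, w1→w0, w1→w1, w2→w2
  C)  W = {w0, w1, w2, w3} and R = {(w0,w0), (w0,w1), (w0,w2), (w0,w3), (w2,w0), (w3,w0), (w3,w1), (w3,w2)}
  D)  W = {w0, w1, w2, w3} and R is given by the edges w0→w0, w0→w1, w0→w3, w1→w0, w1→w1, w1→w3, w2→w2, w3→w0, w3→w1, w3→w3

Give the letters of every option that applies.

A, C

The schema r ⊃ LMr is axiom B; it is valid on a frame iff R is symmetric.
(A) R is not symmetric (w0 R w1 but not w1 R w0), so the schema fails here.
(B) R is symmetric (every R-edge is matched by its reverse), so the schema is valid here.
(C) R is not symmetric (w0 R w1 but not w1 R w0), so the schema fails here.
(D) R is symmetric (every R-edge is matched by its reverse), so the schema is valid here.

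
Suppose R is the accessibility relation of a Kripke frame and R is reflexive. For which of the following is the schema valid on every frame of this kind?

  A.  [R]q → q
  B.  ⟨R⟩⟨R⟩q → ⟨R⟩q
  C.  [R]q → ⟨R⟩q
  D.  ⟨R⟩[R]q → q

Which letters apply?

A reflexive relation is serial.
(A) axiom T: valid iff R is reflexive. Every such R is reflexive — valid.
(B) ⟨R⟩⟨R⟩q → ⟨R⟩q is the dual of axiom 4; it is valid on a frame exactly when R is transitive. Such an R need not be transitive, so not valid.
(C) [R]q → ⟨R⟩q (axiom D) characterises the serial frames. Every such R is serial — valid.
(D) the dual of axiom B: valid iff R is symmetric. Such an R need not be symmetric — not valid.

A, C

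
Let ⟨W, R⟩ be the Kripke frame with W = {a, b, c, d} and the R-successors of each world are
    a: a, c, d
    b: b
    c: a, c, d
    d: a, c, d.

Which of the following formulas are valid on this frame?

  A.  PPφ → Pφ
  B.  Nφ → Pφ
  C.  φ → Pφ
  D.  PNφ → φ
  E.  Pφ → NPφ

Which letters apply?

A, B, C, D, E

R is reflexive: each world relates to itself.
R is symmetric: every R-edge is matched by its reverse.
R is transitive: R is closed under composition.
R is euclidean: any two R-successors of the same world are R-related.
R is serial: every world has an R-successor.
(A) PPφ → Pφ is the dual of axiom 4, which corresponds to transitivity. R is transitive — valid.
(B) Nφ → Pφ is axiom D; it is valid on a frame exactly when R is serial. R is serial, so valid.
(C) φ → Pφ is the dual of axiom T, which corresponds to reflexivity. R is reflexive — valid.
(D) PNφ → φ is the dual of axiom B; it is valid on a frame exactly when R is symmetric. R is symmetric, so valid.
(E) Pφ → NPφ is axiom 5; it is valid on a frame exactly when R is euclidean. R is euclidean, so valid.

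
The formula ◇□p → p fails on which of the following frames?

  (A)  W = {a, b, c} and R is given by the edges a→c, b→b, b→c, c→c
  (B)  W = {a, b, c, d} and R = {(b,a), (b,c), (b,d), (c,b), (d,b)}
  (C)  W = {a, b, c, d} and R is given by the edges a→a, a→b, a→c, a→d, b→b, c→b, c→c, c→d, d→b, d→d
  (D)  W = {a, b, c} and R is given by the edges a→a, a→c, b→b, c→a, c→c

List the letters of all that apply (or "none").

The schema ◇□p → p is the dual of axiom B; it is valid on a frame iff R is symmetric.
(A) R is not symmetric (a R c but not c R a), so the schema fails here.
(B) R is not symmetric (b R a but not a R b), so the schema fails here.
(C) R is not symmetric (a R b but not b R a), so the schema fails here.
(D) R is symmetric (every R-edge is matched by its reverse), so the schema is valid here.

A, B, C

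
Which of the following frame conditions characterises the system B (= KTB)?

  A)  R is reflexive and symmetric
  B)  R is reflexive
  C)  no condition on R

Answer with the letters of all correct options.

(A) B (= KTB) is sound and complete for exactly this class.
(B) this class determines T (= KT), not B (= KTB).
(C) this class determines K, not B (= KTB).

A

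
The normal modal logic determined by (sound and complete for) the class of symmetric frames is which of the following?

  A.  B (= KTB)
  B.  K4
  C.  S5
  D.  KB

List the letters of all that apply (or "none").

D

(A) B (= KTB) is determined by the class of reflexive and symmetric frames.
(B) K4 is determined by the class of transitive frames.
(C) S5 is determined by the class of reflexive, symmetric, and transitive frames.
(D) KB is determined by exactly this class.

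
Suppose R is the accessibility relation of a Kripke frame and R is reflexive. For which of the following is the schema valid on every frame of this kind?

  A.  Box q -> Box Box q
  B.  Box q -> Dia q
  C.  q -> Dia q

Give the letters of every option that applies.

B, C

A reflexive relation is serial.
(A) Box q -> Box Box q is axiom 4, which corresponds to transitivity. Such an R need not be transitive — not valid.
(B) axiom D: valid iff R is serial. Every such R is serial — valid.
(C) q -> Dia q (the dual of axiom T) characterises the reflexive frames. Every such R is reflexive — valid.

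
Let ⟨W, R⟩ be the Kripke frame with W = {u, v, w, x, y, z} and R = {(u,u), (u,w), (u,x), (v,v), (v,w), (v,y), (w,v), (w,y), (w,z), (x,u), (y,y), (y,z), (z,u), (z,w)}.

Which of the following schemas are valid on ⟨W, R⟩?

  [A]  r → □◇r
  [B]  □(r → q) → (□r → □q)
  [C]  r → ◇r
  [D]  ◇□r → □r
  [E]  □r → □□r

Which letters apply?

R is not reflexive: not w R w.
R is not symmetric: u R w but not w R u.
R is not transitive: u R w and w R v but not u R v.
R is not euclidean: u R w and u R u but not w R u.
(A) axiom B: valid iff R is symmetric. R is not symmetric — not valid.
(B) □(r → q) → (□r → □q) is axiom K, valid on every Kripke frame — valid.
(C) the dual of axiom T: valid iff R is reflexive. R is not reflexive — not valid.
(D) ◇□r → □r (the dual of axiom 5) characterises the euclidean frames. R is not euclidean — not valid.
(E) □r → □□r is axiom 4; it is valid on a frame exactly when R is transitive. R is not transitive, so not valid.

B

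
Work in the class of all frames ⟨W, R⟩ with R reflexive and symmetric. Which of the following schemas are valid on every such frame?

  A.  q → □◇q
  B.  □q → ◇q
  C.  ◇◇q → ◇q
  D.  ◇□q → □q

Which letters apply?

A, B

Reflexive relations are serial.
(A) q → □◇q is axiom B, which corresponds to symmetry. Every such R is symmetric — valid.
(B) □q → ◇q is axiom D; it is valid on a frame exactly when R is serial. Every such R is serial, so valid.
(C) ◇◇q → ◇q (the dual of axiom 4) characterises the transitive frames. Such an R need not be transitive — not valid.
(D) ◇□q → □q is the dual of axiom 5; it is valid on a frame exactly when R is euclidean. Such an R need not be euclidean, so not valid.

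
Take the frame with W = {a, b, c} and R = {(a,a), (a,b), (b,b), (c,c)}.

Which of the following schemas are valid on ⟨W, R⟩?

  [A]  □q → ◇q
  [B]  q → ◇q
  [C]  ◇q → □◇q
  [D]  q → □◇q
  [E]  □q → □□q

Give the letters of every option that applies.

R is reflexive: each world relates to itself.
R is not symmetric: a R b but not b R a.
R is transitive: R is closed under composition.
R is not euclidean: a R b and a R a but not b R a.
R is serial: every world has an R-successor.
(A) □q → ◇q is axiom D, which corresponds to seriality. R is serial — valid.
(B) q → ◇q is the dual of axiom T, which corresponds to reflexivity. R is reflexive — valid.
(C) ◇q → □◇q is axiom 5; it is valid on a frame exactly when R is euclidean. R is not euclidean, so not valid.
(D) q → □◇q is axiom B; it is valid on a frame exactly when R is symmetric. R is not symmetric, so not valid.
(E) axiom 4: valid iff R is transitive. R is transitive — valid.

A, B, E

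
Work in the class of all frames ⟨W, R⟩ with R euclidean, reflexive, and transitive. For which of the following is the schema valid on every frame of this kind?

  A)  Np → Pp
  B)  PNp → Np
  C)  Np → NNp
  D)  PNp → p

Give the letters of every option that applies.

A, B, C, D

A relation that is euclidean, reflexive, and transitive is also serial and symmetric.
(A) Np → Pp is axiom D; it is valid on a frame exactly when R is serial. Every such R is serial, so valid.
(B) PNp → Np (the dual of axiom 5) characterises the euclidean frames. Every such R is euclidean — valid.
(C) Np → NNp is axiom 4; it is valid on a frame exactly when R is transitive. Every such R is transitive, so valid.
(D) PNp → p is the dual of axiom B; it is valid on a frame exactly when R is symmetric. Every such R is symmetric, so valid.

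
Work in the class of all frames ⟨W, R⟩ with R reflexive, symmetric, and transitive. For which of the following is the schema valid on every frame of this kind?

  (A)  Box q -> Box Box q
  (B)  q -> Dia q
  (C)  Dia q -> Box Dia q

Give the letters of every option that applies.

A, B, C

A relation that is reflexive, symmetric, and transitive is also euclidean and serial.
(A) axiom 4: valid iff R is transitive. Every such R is transitive — valid.
(B) the dual of axiom T: valid iff R is reflexive. Every such R is reflexive — valid.
(C) axiom 5: valid iff R is euclidean. Every such R is euclidean — valid.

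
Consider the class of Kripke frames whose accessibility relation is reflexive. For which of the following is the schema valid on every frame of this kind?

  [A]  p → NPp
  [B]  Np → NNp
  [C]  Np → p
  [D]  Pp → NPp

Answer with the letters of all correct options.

A reflexive relation is serial.
(A) axiom B: valid iff R is symmetric. Such an R need not be symmetric — not valid.
(B) Np → NNp is axiom 4, which corresponds to transitivity. Such an R need not be transitive — not valid.
(C) Np → p is axiom T, which corresponds to reflexivity. Every such R is reflexive — valid.
(D) Pp → NPp (axiom 5) characterises the euclidean frames. Such an R need not be euclidean — not valid.

C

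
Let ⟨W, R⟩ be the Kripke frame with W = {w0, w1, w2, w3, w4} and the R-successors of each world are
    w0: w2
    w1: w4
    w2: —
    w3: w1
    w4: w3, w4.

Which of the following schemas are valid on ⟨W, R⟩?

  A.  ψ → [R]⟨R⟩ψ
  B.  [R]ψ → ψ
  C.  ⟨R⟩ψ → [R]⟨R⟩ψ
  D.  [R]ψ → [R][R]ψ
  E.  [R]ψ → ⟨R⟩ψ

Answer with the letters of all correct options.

R is not reflexive: not w0 R w0.
R is not symmetric: w0 R w2 but not w2 R w0.
R is not transitive: w1 R w4 and w4 R w3 but not w1 R w3.
R is not euclidean: w4 R w3 and w4 R w4 but not w3 R w4.
R is not serial: w2 has no R-successor.
(A) axiom B: valid iff R is symmetric. R is not symmetric — not valid.
(B) [R]ψ → ψ (axiom T) characterises the reflexive frames. R is not reflexive — not valid.
(C) ⟨R⟩ψ → [R]⟨R⟩ψ (axiom 5) characterises the euclidean frames. R is not euclidean — not valid.
(D) axiom 4: valid iff R is transitive. R is not transitive — not valid.
(E) axiom D: valid iff R is serial. R is not serial — not valid.

none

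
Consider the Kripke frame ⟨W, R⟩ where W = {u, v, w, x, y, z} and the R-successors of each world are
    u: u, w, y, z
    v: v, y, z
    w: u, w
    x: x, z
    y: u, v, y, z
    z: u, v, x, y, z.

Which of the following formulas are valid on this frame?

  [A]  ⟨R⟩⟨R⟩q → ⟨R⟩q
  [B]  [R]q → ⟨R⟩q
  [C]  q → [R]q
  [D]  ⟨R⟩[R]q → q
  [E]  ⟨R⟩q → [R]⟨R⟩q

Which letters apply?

R is symmetric: every R-edge is matched by its reverse.
R is not transitive: u R y and y R v but not u R v.
R is not euclidean: u R w and u R y but not w R y.
R is serial: every world has an R-successor.
R is not a subset of the identity: u R w with u ≠ w.
(A) ⟨R⟩⟨R⟩q → ⟨R⟩q is the dual of axiom 4; it is valid on a frame exactly when R is transitive. R is not transitive, so not valid.
(B) axiom D: valid iff R is serial. R is serial — valid.
(C) q → [R]q is valid only on frames where every R-edge is a self-loop. Here R ⊄ identity — not valid.
(D) ⟨R⟩[R]q → q is the dual of axiom B; it is valid on a frame exactly when R is symmetric. R is symmetric, so valid.
(E) axiom 5: valid iff R is euclidean. R is not euclidean — not valid.

B, D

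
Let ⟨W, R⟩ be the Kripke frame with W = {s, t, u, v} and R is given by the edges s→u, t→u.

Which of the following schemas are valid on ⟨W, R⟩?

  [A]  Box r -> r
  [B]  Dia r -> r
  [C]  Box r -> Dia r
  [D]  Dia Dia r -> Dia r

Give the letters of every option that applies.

R is not reflexive: not s R s.
R is transitive: R is closed under composition.
R is not serial: u has no R-successor.
R is not a subset of the identity: s R u with s ≠ u.
(A) axiom T: valid iff R is reflexive. R is not reflexive — not valid.
(B) Dia r -> r is valid only on frames where every R-edge is a self-loop. Here R ⊄ identity — not valid.
(C) Box r -> Dia r is axiom D; it is valid on a frame exactly when R is serial. R is not serial, so not valid.
(D) Dia Dia r -> Dia r is the dual of axiom 4; it is valid on a frame exactly when R is transitive. R is transitive, so valid.

D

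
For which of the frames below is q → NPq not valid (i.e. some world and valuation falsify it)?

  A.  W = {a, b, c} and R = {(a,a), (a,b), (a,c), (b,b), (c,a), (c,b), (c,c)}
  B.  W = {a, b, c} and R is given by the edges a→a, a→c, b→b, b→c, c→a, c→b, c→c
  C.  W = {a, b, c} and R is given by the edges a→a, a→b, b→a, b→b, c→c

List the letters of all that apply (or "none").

The schema q → NPq is axiom B; it is valid on a frame iff R is symmetric.
(A) R is not symmetric (a R b but not b R a), so the schema fails here.
(B) R is symmetric (every R-edge is matched by its reverse), so the schema is valid here.
(C) R is symmetric (every R-edge is matched by its reverse), so the schema is valid here.

A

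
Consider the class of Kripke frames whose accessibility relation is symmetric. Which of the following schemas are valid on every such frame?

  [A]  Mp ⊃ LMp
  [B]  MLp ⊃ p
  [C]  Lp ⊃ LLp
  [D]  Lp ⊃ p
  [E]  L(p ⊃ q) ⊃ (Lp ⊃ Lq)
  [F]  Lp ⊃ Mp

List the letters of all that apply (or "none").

(A) Mp ⊃ LMp is axiom 5; it is valid on a frame exactly when R is euclidean. Such an R need not be euclidean, so not valid.
(B) MLp ⊃ p is the dual of axiom B, which corresponds to symmetry. Every such R is symmetric — valid.
(C) Lp ⊃ LLp (axiom 4) characterises the transitive frames. Such an R need not be transitive — not valid.
(D) Lp ⊃ p (axiom T) characterises the reflexive frames. Such an R need not be reflexive — not valid.
(E) this is just K, valid on every normal frame.
(F) Lp ⊃ Mp is axiom D; it is valid on a frame exactly when R is serial. Such an R need not be serial, so not valid.

B, E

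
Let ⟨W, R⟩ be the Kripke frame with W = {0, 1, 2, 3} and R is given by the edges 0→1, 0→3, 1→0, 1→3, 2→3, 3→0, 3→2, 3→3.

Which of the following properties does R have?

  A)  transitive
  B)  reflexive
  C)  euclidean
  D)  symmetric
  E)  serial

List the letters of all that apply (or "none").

(A) not transitive: 0 R 1 and 1 R 0 but not 0 R 0.
(B) not reflexive: not 0 R 0.
(C) not euclidean: 0 R 3 and 0 R 1 but not 3 R 1.
(D) not symmetric: 1 R 3 but not 3 R 1.
(E) serial: every world has an R-successor.

E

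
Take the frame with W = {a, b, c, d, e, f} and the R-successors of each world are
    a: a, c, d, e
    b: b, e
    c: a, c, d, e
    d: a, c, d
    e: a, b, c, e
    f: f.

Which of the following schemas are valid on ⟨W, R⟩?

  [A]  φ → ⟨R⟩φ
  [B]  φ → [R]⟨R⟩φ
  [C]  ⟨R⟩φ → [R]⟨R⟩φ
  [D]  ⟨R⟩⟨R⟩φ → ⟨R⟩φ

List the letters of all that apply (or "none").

A, B

R is reflexive: each world relates to itself.
R is symmetric: every R-edge is matched by its reverse.
R is not transitive: a R e and e R b but not a R b.
R is not euclidean: a R d and a R e but not d R e.
(A) φ → ⟨R⟩φ is the dual of axiom T, which corresponds to reflexivity. R is reflexive — valid.
(B) φ → [R]⟨R⟩φ is axiom B, which corresponds to symmetry. R is symmetric — valid.
(C) ⟨R⟩φ → [R]⟨R⟩φ (axiom 5) characterises the euclidean frames. R is not euclidean — not valid.
(D) the dual of axiom 4: valid iff R is transitive. R is not transitive — not valid.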